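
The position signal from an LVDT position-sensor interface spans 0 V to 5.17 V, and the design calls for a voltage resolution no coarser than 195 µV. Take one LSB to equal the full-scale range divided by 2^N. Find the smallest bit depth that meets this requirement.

Full-scale range = 5.17 V.
5.17 V / 195 µV = 26510. Since 2^14 = 16384 and 2^15 = 32768, N = 15.

15 bits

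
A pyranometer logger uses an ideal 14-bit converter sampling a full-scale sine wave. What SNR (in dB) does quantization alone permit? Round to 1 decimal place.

86.0 dB

6.02(14) + 1.76 = 84.28 + 1.76 = 86.04 dB.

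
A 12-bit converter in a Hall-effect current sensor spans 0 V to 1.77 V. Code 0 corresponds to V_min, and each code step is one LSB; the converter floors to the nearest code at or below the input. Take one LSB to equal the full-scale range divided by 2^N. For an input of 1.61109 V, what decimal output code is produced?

3728

Span = 1.77 V. LSB = 1.77 V / 2^12 ≈ 432.1 µV.
code = ⌊(V_in − V_min)/LSB⌋ = ⌊(V_in − V_min) × 2^12 / range⌋
     = ⌊(1.61109 − (0)) × 4096 / 1.77⌋ = ⌊1.61109 × 4096/1.77⌋
     = ⌊3728.263⌋ = 3728.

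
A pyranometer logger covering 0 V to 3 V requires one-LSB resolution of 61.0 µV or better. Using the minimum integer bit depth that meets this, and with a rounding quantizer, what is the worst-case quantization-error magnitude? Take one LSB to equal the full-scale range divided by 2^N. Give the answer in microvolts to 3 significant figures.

22.9 µV

Full-scale range = 3 V.
Levels needed ≥ 3/61.0 µV = 49180. 2^16 = 65536 suffices, so N_min = 16.
One LSB is 3 V / 65536 = 45.776 µV.
Max error for round-to-nearest is LSB/2 = 22.9 µV.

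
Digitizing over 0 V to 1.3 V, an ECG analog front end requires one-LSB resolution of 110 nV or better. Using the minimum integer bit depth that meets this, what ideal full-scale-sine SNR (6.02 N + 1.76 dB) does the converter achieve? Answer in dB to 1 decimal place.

146.2 dB

V_FS = 1.3 V.
Need 2^N ≥ 1.3 V / 110 nV = 1.182e7 → N_min = 24.
6.02(24) + 1.76 = 146.24 dB.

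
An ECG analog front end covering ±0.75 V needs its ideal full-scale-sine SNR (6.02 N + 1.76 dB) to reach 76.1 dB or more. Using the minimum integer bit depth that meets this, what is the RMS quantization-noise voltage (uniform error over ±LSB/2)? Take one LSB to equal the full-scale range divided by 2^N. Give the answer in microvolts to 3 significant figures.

Range = 0.75 − (-0.75) = 1.5 V.
Solving 6.02 N ≥ 76.1 − 1.76: N ≥ 12.349. Round up → N = 13.
Step size = 1.5/8192 V = 183.11 µV.
RMS noise = LSB/√12 = 52.9 µV.

52.9 µV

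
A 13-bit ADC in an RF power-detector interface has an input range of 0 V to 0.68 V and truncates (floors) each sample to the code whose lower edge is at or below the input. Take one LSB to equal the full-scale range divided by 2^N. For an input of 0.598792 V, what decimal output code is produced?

V_FS = 0.68 V. LSB = 0.68 V / 2^13 ≈ 83.01 µV.
code = ⌊(V_in − V_min)/LSB⌋ = ⌊(V_in − V_min) × 2^13 / range⌋
     = ⌊(0.598792 − (0)) × 8192 / 0.68⌋ = ⌊0.598792 × 8192/0.68⌋
     = ⌊7213.682⌋ = 7213.

7213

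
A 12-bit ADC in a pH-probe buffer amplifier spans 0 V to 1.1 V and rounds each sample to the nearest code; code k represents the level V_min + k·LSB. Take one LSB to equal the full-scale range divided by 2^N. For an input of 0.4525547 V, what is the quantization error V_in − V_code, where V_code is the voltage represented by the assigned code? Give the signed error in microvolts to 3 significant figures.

+40.1 µV

V_FS = 1.1 V. LSB = 1.1 V / 2^12 ≈ 268.6 µV.
(V_in − V_min)/LSB = (0.4525547 − (0)) × 4096/1.1 = 1685.1491 → nearest code k = 1685.
V_code = V_min + k × range/2^12 = 0 + 1685 × 1.1/4096 = 0.4525146484 V.
V_in − V_code = 0.4525547 − (0.4525146484) = +40.1 µV.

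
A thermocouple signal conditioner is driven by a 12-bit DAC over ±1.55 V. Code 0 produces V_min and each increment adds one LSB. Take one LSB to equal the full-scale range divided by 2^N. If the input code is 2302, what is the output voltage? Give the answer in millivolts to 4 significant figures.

192.2 mV

Span: 1.55 V − (-1.55 V) = 3.1 V. LSB = 3.1 V / 2^12.
Output = V_min + (2302/4096) × range = -1.55 + 0.562012 × 3.1 V
      = -1.55 V + 1.74224 V = 0.192236 V.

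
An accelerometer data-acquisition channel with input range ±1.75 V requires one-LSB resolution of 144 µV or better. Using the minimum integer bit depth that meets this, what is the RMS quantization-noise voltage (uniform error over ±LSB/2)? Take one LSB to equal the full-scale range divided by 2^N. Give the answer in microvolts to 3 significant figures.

Range = 1.75 − (-1.75) = 3.5 V.
Need 2^N ≥ 3.5 V / 144 µV = 24310 → N_min = 15.
One LSB is 3.5 V / 32768 = 106.81 µV.
σ_q = LSB/√12 = 106.81 µV/3.4641 = 30.8 µV.

30.8 µV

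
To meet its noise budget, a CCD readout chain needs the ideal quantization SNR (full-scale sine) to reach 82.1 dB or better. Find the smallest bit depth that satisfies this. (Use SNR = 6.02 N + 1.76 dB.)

14 bits

6.02 N + 1.76 ≥ 82.1 gives N ≥ 13.346, so the minimum integer is 14.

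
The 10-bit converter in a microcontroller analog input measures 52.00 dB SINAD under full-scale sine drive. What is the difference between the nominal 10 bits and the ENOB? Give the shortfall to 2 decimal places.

N_eff = (52.00 − 1.76)/6.02 = 8.3455 bits.
Lost resolution: 10 − 8.3455 = 1.6545 bits.

1.65 bits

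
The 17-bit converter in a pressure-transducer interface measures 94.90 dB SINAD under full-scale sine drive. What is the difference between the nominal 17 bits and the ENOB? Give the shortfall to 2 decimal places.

N_eff = (94.90 − 1.76)/6.02 = 15.4718 bits.
Shortfall = 17 − 15.4718 = 1.5282 bits.

1.53 bits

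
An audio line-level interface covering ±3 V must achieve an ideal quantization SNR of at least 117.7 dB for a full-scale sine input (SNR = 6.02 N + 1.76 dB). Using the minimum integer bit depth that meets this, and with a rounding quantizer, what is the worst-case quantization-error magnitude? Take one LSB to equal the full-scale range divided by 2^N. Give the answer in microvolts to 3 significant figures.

2.86 µV

The full-scale span is 3 − (-3) = 6 V.
N ≥ (117.7 − 1.76)/6.02 = 19.259 → N_min = 20.
LSB = 6 V / 2^20 = 5.7220 µV.
|e|_max = LSB/2 = 2.86 µV.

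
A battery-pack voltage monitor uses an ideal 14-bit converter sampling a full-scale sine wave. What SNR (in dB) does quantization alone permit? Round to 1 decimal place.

86.0 dB

Ideal quantization SNR: 6.02 × 14 + 1.76 dB = 86.0 dB.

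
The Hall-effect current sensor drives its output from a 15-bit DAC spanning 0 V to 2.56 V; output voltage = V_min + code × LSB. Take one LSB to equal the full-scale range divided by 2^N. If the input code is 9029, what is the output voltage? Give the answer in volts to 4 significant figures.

0.7054 V

Span = 2.56 V. LSB = 2.56 V / 2^15.
Output = V_min + (9029/32768) × range = 0 + 0.275543 × 2.56 V
      = 0 V + 0.705391 V = 0.705391 V.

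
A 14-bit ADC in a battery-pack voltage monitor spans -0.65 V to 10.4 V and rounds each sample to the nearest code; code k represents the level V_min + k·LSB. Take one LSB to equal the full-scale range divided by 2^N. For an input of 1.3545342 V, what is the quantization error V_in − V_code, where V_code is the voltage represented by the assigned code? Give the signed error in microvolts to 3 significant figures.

The full-scale span is 10.4 − (-0.65) = 11.05 V. LSB = 11.05 V / 2^14 ≈ 0.6744 mV.
Position in LSBs: (1.3545342 − (-0.65)) × 16384/11.05 = 2972.1528; rounding gives k = 2972.
Reconstructed level: -0.65 + 2972 × 11.05/16384 V = 1.3544311523 V.
Error = V_in − V_code = 1.3545342 − (1.3544311523) = +103 µV.

+103 µV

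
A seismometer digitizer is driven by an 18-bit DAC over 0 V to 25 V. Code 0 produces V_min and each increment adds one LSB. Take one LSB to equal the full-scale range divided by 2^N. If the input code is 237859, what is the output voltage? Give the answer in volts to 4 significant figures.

22.68 V

Full-scale range = 25 V. LSB = 25 V / 2^18.
V_out = V_min + code × LSB = 0 V + 237859 × 25 V / 262144
      = 0 + 22.6840 = 22.6840 V.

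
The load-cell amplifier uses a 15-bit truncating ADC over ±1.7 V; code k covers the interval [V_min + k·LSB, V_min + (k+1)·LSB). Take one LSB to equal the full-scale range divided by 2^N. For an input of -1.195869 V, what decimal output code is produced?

Span: 1.7 V − (-1.7 V) = 3.4 V. LSB = 3.4 V / 2^15 ≈ 103.8 µV.
code = ⌊(V_in − V_min)/LSB⌋ = ⌊(V_in − V_min) × 2^15 / range⌋
     = ⌊(-1.195869 − (-1.7)) × 32768 / 3.4⌋ = ⌊0.504131 × 32768/3.4⌋
     = ⌊4858.637⌋ = 4858.

4858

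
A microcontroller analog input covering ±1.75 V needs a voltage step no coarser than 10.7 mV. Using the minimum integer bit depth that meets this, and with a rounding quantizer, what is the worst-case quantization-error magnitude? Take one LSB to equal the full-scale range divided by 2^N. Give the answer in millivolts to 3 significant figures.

The full-scale span is 1.75 − (-1.75) = 3.5 V.
3.5 V / 10.7 mV = 327.1. Since 2^8 = 256 and 2^9 = 512, N = 9.
One LSB is 3.5 V / 512 = 6.8359 mV.
Max error for round-to-nearest is LSB/2 = 3.42 mV.

3.42 mV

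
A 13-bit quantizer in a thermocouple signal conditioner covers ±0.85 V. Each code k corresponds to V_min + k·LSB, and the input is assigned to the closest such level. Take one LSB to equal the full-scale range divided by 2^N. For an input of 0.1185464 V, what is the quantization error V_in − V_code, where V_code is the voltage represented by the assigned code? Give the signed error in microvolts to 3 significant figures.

Range = 0.85 − (-0.85) = 1.7 V. LSB = 1.7 V / 2^13 ≈ 207.5 µV.
(V_in − V_min)/LSB = (0.1185464 − (-0.85)) × 8192/1.7 = 4667.2542 → nearest code k = 4667.
V_code = V_min + k × range/2^13 = -0.85 + 4667 × 1.7/8192 = 0.1184936523 V.
V_in − V_code = 0.1185464 − (0.1184936523) = +52.7 µV.

+52.7 µV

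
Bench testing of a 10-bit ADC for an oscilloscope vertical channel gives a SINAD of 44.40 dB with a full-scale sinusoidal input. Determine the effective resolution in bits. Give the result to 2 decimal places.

7.08 bits

(44.40 − 1.76) / 6.02 = 42.64/6.02 = 7.0831 effective bits.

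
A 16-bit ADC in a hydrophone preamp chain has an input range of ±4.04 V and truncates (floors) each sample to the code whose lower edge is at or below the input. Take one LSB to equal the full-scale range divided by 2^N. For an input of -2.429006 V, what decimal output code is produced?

Span: 4.04 V − (-4.04 V) = 8.08 V. LSB = 8.08 V / 2^16 ≈ 123.3 µV.
V_in − V_min = -2.429006 − (-4.04) = 1.610994 V.
Divide by LSB: 1.610994 × 65536/8.08 = 13066.5969.
Truncating gives code 13066.

13066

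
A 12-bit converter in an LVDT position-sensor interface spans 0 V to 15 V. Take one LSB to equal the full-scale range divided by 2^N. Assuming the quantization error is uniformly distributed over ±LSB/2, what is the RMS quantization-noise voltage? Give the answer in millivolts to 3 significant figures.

1.06 mV

Span = 15 V.
One LSB is 15 V / 4096 = 3.6621 mV.
V_rms = LSB/√12 = 3.6621 mV / √12 = 1.06 mV.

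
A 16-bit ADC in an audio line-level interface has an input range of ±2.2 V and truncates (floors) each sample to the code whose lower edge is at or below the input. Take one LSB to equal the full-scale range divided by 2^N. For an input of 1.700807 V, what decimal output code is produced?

58100

Range = 2.2 − (-2.2) = 4.4 V. LSB = 4.4 V / 2^16 ≈ 67.14 µV.
V_in − V_min = 1.700807 − (-2.2) = 3.900807 V.
Divide by LSB: 3.900807 × 65536/4.4 = 58100.7472.
Truncating gives code 58100.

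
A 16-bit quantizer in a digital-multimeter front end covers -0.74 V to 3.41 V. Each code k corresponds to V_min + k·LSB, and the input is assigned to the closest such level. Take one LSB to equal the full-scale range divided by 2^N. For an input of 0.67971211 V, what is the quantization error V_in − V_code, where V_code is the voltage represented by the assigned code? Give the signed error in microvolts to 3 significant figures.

Full-scale range = 3.41 V − (-0.74 V) = 4.15 V. LSB = 4.15 V / 2^16 ≈ 63.32 µV.
(V_in − V_min)/LSB = (0.67971211 − (-0.74)) × 65536/4.15 = 22419.8200 → nearest code k = 22420.
V_code = V_min + k × range/2^16 = -0.74 + 22420 × 4.15/65536 = 0.67972351074 V.
e = 0.67971211 − (0.67972351074) = −11.4 µV.

−11.4 µV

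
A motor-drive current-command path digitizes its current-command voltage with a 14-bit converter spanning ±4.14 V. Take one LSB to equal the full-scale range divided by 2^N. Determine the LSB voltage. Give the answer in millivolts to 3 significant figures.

Range = 4.14 − (-4.14) = 8.28 V.
2^14 = 16384 levels.
LSB = 8.28 V ÷ 2^14 = 8.28/16384 V = 0.505 mV.

0.505 mV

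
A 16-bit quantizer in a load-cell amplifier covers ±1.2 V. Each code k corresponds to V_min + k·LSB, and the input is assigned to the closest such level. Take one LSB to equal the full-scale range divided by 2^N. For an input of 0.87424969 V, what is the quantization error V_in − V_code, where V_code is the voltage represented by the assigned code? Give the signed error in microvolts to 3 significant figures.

−5.68 µV

Full-scale range = 1.2 V − (-1.2 V) = 2.4 V. LSB = 2.4 V / 2^16 ≈ 36.62 µV.
(V_in − V_min)/LSB = (0.87424969 − (-1.2)) × 65536/2.4 = 56640.8449 → nearest code k = 56641.
Reconstructed level: -1.2 + 56641 × 2.4/65536 V = 0.87425537109 V.
e = 0.87424969 − (0.87425537109) = −5.68 µV.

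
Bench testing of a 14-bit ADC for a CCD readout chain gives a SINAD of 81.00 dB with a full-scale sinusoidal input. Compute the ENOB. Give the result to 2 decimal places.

13.16 bits

ENOB = (81.00 − 1.76)/6.02 = 13.1628 bits.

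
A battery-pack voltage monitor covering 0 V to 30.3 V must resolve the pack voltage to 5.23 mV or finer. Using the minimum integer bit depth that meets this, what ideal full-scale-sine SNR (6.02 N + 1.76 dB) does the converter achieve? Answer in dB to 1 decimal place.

Span = 30.3 V.
Need 2^N ≥ 30.3 V / 5.23 mV = 5793 → N_min = 13.
6.02(13) + 1.76 = 80.02 dB.

80.0 dB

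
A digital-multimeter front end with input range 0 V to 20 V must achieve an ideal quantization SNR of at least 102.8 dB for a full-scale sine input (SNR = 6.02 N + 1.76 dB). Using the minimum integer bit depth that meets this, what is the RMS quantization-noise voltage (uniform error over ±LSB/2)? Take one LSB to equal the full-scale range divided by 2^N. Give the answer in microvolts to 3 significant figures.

44.0 µV

Range is 20 V.
Required N = ⌈(102.8 − 1.76)/6.02⌉ = ⌈16.784⌉ = 17.
One LSB is 20 V / 131072 = 152.59 µV.
σ_q = LSB/√12 = 152.59 µV/3.4641 = 44.0 µV.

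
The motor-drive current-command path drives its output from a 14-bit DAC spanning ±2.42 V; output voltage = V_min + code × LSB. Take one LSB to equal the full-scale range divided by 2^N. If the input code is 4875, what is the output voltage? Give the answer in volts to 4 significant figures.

The full-scale span is 2.42 − (-2.42) = 4.84 V. LSB = 4.84 V / 2^14.
Output = V_min + (4875/16384) × range = -2.42 + 0.297546 × 4.84 V
      = -2.42 V + 1.44012 V = -0.979875 V.

-0.9799 V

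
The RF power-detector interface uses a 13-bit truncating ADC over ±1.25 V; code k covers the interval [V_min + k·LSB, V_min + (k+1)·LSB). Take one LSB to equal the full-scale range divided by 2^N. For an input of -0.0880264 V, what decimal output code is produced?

Range = 1.25 − (-1.25) = 2.5 V. LSB = 2.5 V / 2^13 ≈ 305.2 µV.
code = ⌊(V_in − V_min)/LSB⌋ = ⌊(V_in − V_min) × 2^13 / range⌋
     = ⌊(-0.0880264 − (-1.25)) × 8192 / 2.5⌋ = ⌊1.1619736 × 8192/2.5⌋
     = ⌊3807.555⌋ = 3807.

3807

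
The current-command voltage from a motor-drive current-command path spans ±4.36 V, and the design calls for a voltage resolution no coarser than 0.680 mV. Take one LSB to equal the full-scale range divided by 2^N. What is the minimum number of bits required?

14 bits

Span: 4.36 V − (-4.36 V) = 8.72 V.
8.72 V / 0.680 mV = 12820. Since 2^13 = 8192 and 2^14 = 16384, N = 14.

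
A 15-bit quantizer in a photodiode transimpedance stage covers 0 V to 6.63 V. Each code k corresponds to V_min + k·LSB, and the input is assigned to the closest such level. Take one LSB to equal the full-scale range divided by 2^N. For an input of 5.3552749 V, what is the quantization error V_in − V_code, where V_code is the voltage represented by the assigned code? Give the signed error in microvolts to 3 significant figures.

−36.4 µV

Span = 6.63 V. LSB = 6.63 V / 2^15 ≈ 202.3 µV.
(V_in − V_min)/LSB = (5.3552749 − (0)) × 32768/6.63 = 26467.8202 → nearest code k = 26468.
V_code = 0 + (26468/32768) × 6.63 = 5.3553112793 V.
Error = V_in − V_code = 5.3552749 − (5.3553112793) = −36.4 µV.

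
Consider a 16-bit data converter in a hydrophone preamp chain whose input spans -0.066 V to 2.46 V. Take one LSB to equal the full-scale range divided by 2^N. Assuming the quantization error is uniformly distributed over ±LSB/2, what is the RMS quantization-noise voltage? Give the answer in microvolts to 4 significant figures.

11.13 µV

Range = 2.46 − (-0.066) = 2.526 V.
LSB = 2.526 V ÷ 2^16 = 2.526/65536 V = 38.5437 µV.
For a uniform distribution on [−LSB/2, +LSB/2], V_rms = LSB/√12 = 38.5437 µV/3.4641 = 11.13 µV.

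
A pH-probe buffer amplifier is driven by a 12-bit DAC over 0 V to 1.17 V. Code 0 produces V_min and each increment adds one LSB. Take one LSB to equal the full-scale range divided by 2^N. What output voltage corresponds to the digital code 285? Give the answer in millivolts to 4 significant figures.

81.41 mV

Range is 1.17 V. LSB = 1.17 V / 2^12.
Output = V_min + (285/4096) × range = 0 + 0.0695801 × 1.17 V
      = 0 V + 0.0814087 V = 0.0814087 V.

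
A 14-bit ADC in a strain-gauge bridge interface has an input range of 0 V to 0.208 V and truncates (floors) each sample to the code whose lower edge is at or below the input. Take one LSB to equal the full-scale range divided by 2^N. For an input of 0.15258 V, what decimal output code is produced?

Span = 0.208 V. LSB = 0.208 V / 2^14 ≈ 12.70 µV.
(V_in − V_min) × 2^14/range = (0.15258 − (0)) × 16384/0.208 = 12018.609.
Floor → code = 12018.

12018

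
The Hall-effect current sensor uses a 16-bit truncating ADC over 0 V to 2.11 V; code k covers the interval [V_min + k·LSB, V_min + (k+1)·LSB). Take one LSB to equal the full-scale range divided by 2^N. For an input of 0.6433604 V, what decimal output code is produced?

19982

Full-scale range = 2.11 V. LSB = 2.11 V / 2^16 ≈ 32.20 µV.
code = ⌊(V_in − V_min)/LSB⌋ = ⌊(V_in − V_min) × 2^16 / range⌋
     = ⌊(0.6433604 − (0)) × 65536 / 2.11⌋ = ⌊0.6433604 × 65536/2.11⌋
     = ⌊19982.591⌋ = 19982.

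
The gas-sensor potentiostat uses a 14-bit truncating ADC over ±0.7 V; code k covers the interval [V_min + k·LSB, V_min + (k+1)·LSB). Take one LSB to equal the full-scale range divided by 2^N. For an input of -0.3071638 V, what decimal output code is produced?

4597

The full-scale span is 0.7 − (-0.7) = 1.4 V. LSB = 1.4 V / 2^14 ≈ 85.45 µV.
code = ⌊(V_in − V_min)/LSB⌋ = ⌊(V_in − V_min) × 2^14 / range⌋
     = ⌊(-0.3071638 − (-0.7)) × 16384 / 1.4⌋ = ⌊0.3928362 × 16384/1.4⌋
     = ⌊4597.306⌋ = 4597.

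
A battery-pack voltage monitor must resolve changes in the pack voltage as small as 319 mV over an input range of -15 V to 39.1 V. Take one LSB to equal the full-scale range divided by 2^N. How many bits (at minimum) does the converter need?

8 bits

Span: 39.1 V − (-15 V) = 54.1 V.
Levels needed ≥ 54.1/319 mV = 169.6. 2^8 = 256 suffices, so N_min = 8.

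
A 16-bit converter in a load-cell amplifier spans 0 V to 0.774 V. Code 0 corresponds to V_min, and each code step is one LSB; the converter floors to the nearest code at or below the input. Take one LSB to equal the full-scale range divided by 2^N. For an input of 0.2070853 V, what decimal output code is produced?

V_FS = 0.774 V. LSB = 0.774 V / 2^16 ≈ 11.81 µV.
V_in − V_min = 0.2070853 − (0) = 0.2070853 V.
Divide by LSB: 0.2070853 × 65536/0.774 = 17534.2923.
Truncating gives code 17534.

17534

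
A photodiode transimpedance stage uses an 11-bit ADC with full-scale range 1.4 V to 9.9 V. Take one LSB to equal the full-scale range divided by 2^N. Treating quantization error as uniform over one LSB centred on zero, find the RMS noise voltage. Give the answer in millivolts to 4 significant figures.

Full-scale range = 9.9 V − (1.4 V) = 8.5 V.
Step size = 8.5/2048 V = 4.15039 mV.
RMS of a uniform error over width LSB is LSB/√12 = 1.198 mV.

1.198 mV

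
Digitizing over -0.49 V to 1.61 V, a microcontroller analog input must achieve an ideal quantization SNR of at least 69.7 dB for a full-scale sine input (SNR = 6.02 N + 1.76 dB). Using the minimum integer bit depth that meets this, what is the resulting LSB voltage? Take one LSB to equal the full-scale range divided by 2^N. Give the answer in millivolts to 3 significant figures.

Range = 1.61 − (-0.49) = 2.1 V.
N ≥ (69.7 − 1.76)/6.02 = 11.286 → N_min = 12.
One LSB is 2.1 V / 4096 = 0.513 mV.

0.513 mV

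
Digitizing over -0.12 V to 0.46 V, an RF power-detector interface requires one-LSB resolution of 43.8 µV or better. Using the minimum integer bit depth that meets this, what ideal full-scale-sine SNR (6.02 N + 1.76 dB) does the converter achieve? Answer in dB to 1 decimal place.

Span: 0.46 V − (-0.12 V) = 0.58 V.
Required number of levels: 0.58/43.8 µV = 13242; smallest N with 2^N ≥ that is 14.
6.02(14) + 1.76 = 86.04 dB.

86.0 dB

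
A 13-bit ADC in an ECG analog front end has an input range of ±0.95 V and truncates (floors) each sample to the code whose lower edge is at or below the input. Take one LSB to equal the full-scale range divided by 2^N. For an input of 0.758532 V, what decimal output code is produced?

Range = 0.95 − (-0.95) = 1.9 V. LSB = 1.9 V / 2^13 ≈ 231.9 µV.
V_in − V_min = 0.758532 − (-0.95) = 1.708532 V.
Divide by LSB: 1.708532 × 8192/1.9 = 7366.4706.
Truncating gives code 7366.

7366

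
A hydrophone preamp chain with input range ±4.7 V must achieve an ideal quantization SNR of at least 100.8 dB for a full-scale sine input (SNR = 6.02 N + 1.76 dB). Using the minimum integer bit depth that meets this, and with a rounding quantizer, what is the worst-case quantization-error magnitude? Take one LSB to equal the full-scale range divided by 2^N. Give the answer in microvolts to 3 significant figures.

35.9 µV

The full-scale span is 4.7 − (-4.7) = 9.4 V.
N ≥ (100.8 − 1.76)/6.02 = 16.452 → N_min = 17.
LSB = 9.4 V / 2^17 = 71.716 µV.
Max error for round-to-nearest is LSB/2 = 35.9 µV.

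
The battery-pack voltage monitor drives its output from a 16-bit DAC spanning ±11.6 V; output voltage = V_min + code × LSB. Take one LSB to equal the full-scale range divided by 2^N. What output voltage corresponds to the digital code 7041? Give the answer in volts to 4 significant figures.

Full-scale range = 11.6 V − (-11.6 V) = 23.2 V. LSB = 23.2 V / 2^16.
V_out = V_min + code × LSB = -11.6 V + 7041 × 23.2 V / 65536
      = -11.6 + 2.49254 = -9.10746 V.

-9.107 V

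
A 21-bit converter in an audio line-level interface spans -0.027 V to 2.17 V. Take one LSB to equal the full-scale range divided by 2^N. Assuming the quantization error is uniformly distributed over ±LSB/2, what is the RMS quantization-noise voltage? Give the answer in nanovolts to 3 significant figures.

The full-scale span is 2.17 − (-0.027) = 2.197 V.
One LSB is 2.197 V / 2097152 = 1.0476 µV.
RMS of a uniform error over width LSB is LSB/√12 = 302 nV.

302 nV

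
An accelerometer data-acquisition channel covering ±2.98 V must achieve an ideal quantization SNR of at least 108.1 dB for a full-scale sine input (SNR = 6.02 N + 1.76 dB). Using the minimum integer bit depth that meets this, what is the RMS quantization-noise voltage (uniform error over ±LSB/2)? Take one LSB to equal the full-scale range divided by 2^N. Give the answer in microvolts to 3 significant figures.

Range = 2.98 − (-2.98) = 5.96 V.
N ≥ (108.1 − 1.76)/6.02 = 17.664 → N_min = 18.
One LSB is 5.96 V / 262144 = 22.736 µV.
V_rms = LSB/√12 = 6.56 µV.

6.56 µV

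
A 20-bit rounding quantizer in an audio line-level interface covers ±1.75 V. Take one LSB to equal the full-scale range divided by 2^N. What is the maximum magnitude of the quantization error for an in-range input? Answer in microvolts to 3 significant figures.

1.67 µV

Span: 1.75 V − (-1.75 V) = 3.5 V.
LSB = 3.5 V ÷ 2^20 = 3.5/1048576 V = 3.3379 µV.
A rounding quantizer has |error| ≤ LSB/2 = 1.67 µV.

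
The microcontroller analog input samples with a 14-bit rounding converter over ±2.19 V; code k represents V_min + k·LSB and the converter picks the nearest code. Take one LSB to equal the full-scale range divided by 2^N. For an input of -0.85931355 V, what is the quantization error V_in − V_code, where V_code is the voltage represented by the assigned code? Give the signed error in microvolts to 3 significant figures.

The full-scale span is 2.19 − (-2.19) = 4.38 V. LSB = 4.38 V / 2^14 ≈ 267.3 µV.
(V_in − V_min)/LSB = (-0.85931355 − (-2.19)) × 16384/4.38 = 4977.6180 → nearest code k = 4978.
Reconstructed level: -2.19 + 4978 × 4.38/16384 V = -0.85921142578 V.
V_in − V_code = -0.85931355 − (-0.85921142578) = −102 µV.

−102 µV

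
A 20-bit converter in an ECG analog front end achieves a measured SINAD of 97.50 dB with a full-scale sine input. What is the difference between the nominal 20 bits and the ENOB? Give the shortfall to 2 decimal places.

Effective bits = (97.50 − 1.76)/6.02 = 15.9037.
Shortfall = 20 − 15.9037 = 4.0963 bits.

4.10 bits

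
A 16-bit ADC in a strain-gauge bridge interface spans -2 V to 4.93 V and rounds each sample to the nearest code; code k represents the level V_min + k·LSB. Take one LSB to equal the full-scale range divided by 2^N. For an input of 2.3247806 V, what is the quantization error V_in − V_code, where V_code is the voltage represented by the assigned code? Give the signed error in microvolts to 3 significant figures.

The full-scale span is 4.93 − (-2) = 6.93 V. LSB = 6.93 V / 2^16 ≈ 105.7 µV.
Position in LSBs: (2.3247806 − (-2)) × 65536/6.93 = 40898.8198; rounding gives k = 40899.
V_code = -2 + (40899/65536) × 6.93 = 2.3247996521 V.
Error = V_in − V_code = 2.3247806 − (2.3247996521) = −19.1 µV.

−19.1 µV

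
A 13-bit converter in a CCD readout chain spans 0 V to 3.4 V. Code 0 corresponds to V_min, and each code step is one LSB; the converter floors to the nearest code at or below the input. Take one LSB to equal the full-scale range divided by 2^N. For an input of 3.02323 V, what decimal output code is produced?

7284

Full-scale range = 3.4 V. LSB = 3.4 V / 2^13 ≈ 415.0 µV.
code = ⌊(V_in − V_min)/LSB⌋ = ⌊(V_in − V_min) × 2^13 / range⌋
     = ⌊(3.02323 − (0)) × 8192 / 3.4⌋ = ⌊3.02323 × 8192/3.4⌋
     = ⌊7284.206⌋ = 7284.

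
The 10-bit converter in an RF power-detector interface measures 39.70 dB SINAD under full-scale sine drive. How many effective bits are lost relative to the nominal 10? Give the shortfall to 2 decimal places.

N_eff = (39.70 − 1.76)/6.02 = 6.3023 bits.
Shortfall = 10 − 6.3023 = 3.6977 bits.

3.70 bits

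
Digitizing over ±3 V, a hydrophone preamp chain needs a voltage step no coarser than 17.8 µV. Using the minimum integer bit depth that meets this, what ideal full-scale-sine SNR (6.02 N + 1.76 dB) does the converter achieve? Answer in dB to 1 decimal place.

Full-scale range = 3 V − (-3 V) = 6 V.
Required number of levels: 6/17.8 µV = 337080; smallest N with 2^N ≥ that is 19.
Ideal SNR at N = 19: 6.02·19 + 1.76 = 116.1 dB.

116.1 dB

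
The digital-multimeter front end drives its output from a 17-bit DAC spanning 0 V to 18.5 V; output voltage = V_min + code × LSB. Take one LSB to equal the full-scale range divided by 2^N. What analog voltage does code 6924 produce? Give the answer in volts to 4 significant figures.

Full-scale range = 18.5 V. LSB = 18.5 V / 2^17.
V_out = 0 + 6924 × (18.5/131072) V
      = 0 + 0.977280 = 0.977280 V.

0.9773 V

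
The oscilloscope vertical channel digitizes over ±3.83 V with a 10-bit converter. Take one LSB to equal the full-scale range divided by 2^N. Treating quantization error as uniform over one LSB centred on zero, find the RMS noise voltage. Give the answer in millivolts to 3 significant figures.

2.16 mV

The full-scale span is 3.83 − (-3.83) = 7.66 V.
LSB = 7.66 V / 2^10 = 7.4805 mV.
σ_q = LSB/√12 = 7.4805 mV/3.4641 = 2.16 mV.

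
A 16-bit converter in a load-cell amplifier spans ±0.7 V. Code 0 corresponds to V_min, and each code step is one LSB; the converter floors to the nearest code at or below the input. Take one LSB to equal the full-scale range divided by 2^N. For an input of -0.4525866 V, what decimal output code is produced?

11581

Span: 0.7 V − (-0.7 V) = 1.4 V. LSB = 1.4 V / 2^16 ≈ 21.36 µV.
(V_in − V_min) × 2^16/range = (-0.4525866 − (-0.7)) × 65536/1.4 = 11581.775.
Floor → code = 11581.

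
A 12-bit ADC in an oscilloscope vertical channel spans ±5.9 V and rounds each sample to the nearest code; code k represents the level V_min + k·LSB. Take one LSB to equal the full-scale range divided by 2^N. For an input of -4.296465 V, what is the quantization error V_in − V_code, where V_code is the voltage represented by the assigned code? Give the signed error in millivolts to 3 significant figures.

Full-scale range = 5.9 V − (-5.9 V) = 11.8 V. LSB = 11.8 V / 2^12 ≈ 2.881 mV.
(-4.296465 − (-5.9)) / LSB = 1.603535 × 4096/11.8 = 556.6169. Nearest integer: k = 557.
V_code = -5.9 + (557/4096) × 11.8 = -4.295361328 V.
Error = V_in − V_code = -4.296465 − (-4.295361328) = −1.10 mV.

−1.10 mV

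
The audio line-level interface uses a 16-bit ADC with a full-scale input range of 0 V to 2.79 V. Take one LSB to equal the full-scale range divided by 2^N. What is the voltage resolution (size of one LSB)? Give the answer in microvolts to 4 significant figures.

42.57 µV

Full-scale range = 2.79 V.
Number of codes = 2^16 = 65536.
Step size = 2.79/65536 V = 42.57 µV.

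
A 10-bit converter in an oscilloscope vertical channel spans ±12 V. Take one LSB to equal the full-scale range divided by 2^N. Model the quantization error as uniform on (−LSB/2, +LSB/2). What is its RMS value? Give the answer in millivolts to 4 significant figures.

6.766 mV

Full-scale range = 12 V − (-12 V) = 24 V.
LSB = 24 V ÷ 2^10 = 24/1024 V = 23.4375 mV.
σ_q = LSB/√12 = 23.4375 mV/3.4641 = 6.766 mV.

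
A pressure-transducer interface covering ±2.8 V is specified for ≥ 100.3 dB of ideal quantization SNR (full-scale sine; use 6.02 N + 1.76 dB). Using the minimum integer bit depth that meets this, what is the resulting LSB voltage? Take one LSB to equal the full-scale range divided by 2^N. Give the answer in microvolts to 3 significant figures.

42.7 µV

Range = 2.8 − (-2.8) = 5.6 V.
6.02 N + 1.76 ≥ 100.3 gives N ≥ 16.369, so the minimum integer is 17.
Step size = 5.6/131072 V = 42.7 µV.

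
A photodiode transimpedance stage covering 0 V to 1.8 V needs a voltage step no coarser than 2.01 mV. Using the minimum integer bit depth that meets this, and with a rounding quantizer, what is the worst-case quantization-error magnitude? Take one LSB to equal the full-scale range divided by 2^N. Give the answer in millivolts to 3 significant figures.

Range is 1.8 V.
Required number of levels: 1.8/2.01 mV = 895.52; smallest N with 2^N ≥ that is 10.
One LSB is 1.8 V / 1024 = 1.7578 mV.
Half an LSB is 0.879 mV.

0.879 mV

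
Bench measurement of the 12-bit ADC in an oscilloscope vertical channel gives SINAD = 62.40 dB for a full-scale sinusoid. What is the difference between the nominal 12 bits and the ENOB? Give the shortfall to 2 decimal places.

N_eff = (62.40 − 1.76)/6.02 = 10.0731 bits.
12 − 10.0731 = 1.93 bits below nominal.

1.93 bits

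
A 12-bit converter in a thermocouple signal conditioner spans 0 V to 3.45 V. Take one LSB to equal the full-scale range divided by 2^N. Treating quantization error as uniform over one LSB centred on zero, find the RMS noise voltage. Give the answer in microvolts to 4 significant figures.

243.1 µV

Full-scale range = 3.45 V.
Step size = 3.45/4096 V = 0.842285 mV.
For a uniform distribution on [−LSB/2, +LSB/2], V_rms = LSB/√12 = 0.842285 mV/3.4641 = 243.1 µV.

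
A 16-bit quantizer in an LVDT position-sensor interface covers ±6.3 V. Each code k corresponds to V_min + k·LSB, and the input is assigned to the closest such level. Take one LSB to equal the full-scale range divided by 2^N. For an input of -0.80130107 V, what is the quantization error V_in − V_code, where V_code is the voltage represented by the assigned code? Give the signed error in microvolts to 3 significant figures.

Span: 6.3 V − (-6.3 V) = 12.6 V. LSB = 12.6 V / 2^16 ≈ 192.3 µV.
(-0.80130107 − (-6.3)) / LSB = 5.49869893 × 65536/12.6 = 28600.2169. Nearest integer: k = 28600.
Reconstructed level: -6.3 + 28600 × 12.6/65536 V = -0.80134277344 V.
e = -0.80130107 − (-0.80134277344) = +41.7 µV.

+41.7 µV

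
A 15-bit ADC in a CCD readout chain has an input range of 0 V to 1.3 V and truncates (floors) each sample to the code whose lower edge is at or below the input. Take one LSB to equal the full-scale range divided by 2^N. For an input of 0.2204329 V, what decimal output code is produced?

5556

V_FS = 1.3 V. LSB = 1.3 V / 2^15 ≈ 39.67 µV.
(V_in − V_min) × 2^15/range = (0.2204329 − (0)) × 32768/1.3 = 5556.266.
Floor → code = 5556.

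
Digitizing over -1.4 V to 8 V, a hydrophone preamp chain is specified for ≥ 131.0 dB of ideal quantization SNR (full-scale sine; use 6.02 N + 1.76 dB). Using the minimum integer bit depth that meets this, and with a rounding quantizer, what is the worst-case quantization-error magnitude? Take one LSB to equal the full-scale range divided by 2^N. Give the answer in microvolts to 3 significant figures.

Range = 8 − (-1.4) = 9.4 V.
6.02 N + 1.76 ≥ 131.0 gives N ≥ 21.468, so the minimum integer is 22.
One LSB is 9.4 V / 4194304 = 2.2411 µV.
|e|_max = LSB/2 = 1.12 µV.

1.12 µV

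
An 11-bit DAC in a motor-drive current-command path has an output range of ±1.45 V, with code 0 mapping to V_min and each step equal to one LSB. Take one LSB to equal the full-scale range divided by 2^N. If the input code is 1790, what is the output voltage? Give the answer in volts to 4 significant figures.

1.085 V

Full-scale range = 1.45 V − (-1.45 V) = 2.9 V. LSB = 2.9 V / 2^11.
V_out = V_min + code × LSB = -1.45 V + 1790 × 2.9 V / 2048
      = -1.45 + 2.53467 = 1.08467 V.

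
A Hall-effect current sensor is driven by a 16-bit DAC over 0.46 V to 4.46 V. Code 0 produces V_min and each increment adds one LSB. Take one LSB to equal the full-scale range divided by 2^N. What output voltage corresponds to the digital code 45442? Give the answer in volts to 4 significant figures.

3.234 V

Full-scale range = 4.46 V − (0.46 V) = 4 V. LSB = 4 V / 2^16.
Output = V_min + (45442/65536) × range = 0.46 + 0.693390 × 4 V
      = 0.46 V + 2.77356 V = 3.23356 V.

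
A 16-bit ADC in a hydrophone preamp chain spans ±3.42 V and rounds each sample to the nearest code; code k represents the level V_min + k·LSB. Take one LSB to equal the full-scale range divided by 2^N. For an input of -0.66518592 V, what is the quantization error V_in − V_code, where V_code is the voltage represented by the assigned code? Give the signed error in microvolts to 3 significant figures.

Full-scale range = 3.42 V − (-3.42 V) = 6.84 V. LSB = 6.84 V / 2^16 ≈ 104.4 µV.
(V_in − V_min)/LSB = (-0.66518592 − (-3.42)) × 65536/6.84 = 26394.6631 → nearest code k = 26395.
V_code = -3.42 + (26395/65536) × 6.84 = -0.66515075684 V.
e = -0.66518592 − (-0.66515075684) = −35.2 µV.

−35.2 µV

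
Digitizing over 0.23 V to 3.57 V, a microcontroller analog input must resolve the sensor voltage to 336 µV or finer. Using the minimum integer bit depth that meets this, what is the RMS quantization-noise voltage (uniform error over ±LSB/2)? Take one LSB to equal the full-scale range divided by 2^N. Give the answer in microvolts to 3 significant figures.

58.8 µV

Full-scale range = 3.57 V − (0.23 V) = 3.34 V.
Levels needed ≥ 3.34/336 µV = 9940. 2^14 = 16384 suffices, so N_min = 14.
LSB = 3.34 V / 2^14 = 203.86 µV.
σ_q = LSB/√12 = 203.86 µV/3.4641 = 58.8 µV.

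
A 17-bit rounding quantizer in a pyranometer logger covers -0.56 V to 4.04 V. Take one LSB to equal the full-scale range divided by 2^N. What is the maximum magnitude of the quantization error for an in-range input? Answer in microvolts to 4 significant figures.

17.55 µV

Span: 4.04 V − (-0.56 V) = 4.6 V.
LSB = 4.6 V / 2^17 = 35.0952 µV.
A rounding quantizer has |error| ≤ LSB/2 = 17.55 µV.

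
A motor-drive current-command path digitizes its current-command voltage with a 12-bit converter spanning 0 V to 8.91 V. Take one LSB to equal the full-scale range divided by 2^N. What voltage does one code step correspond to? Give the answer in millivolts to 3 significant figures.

2.18 mV

Range is 8.91 V.
2^12 = 4096 levels.
One LSB is 8.91 V / 4096 = 2.18 mV.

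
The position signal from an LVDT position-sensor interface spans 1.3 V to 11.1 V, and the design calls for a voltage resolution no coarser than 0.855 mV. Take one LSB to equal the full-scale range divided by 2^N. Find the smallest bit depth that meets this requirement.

The full-scale span is 11.1 − (1.3) = 9.8 V.
Need 2^N ≥ 9.8 V / 0.855 mV = 11460 → N_min = 14.

14 bits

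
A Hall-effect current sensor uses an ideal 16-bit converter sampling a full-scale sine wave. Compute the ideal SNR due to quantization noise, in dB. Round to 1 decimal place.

For an ideal N-bit converter with full-scale sine input, SNR = 6.02 N + 1.76 dB. SNR = 6.02 × 16 + 1.76 = 96.32 + 1.76 = 98.08 dB.

98.1 dB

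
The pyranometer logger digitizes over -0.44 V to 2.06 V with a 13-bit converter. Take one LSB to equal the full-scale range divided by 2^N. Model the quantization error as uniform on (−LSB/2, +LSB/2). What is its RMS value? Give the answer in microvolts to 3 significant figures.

88.1 µV

The full-scale span is 2.06 − (-0.44) = 2.5 V.
LSB = 2.5 V ÷ 2^13 = 2.5/8192 V = 305.18 µV.
RMS of a uniform error over width LSB is LSB/√12 = 88.1 µV.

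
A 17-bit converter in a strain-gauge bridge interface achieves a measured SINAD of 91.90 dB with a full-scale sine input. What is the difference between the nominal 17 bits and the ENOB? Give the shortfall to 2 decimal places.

2.03 bits

N_eff = (91.90 − 1.76)/6.02 = 14.9734 bits.
17 − 14.9734 = 2.03 bits below nominal.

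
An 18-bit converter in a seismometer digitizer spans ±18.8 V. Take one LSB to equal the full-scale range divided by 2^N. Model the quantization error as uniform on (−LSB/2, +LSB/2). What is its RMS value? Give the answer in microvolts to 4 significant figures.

The full-scale span is 18.8 − (-18.8) = 37.6 V.
LSB = 37.6 V / 2^18 = 143.433 µV.
V_rms = LSB/√12 = 143.433 µV / √12 = 41.41 µV.

41.41 µV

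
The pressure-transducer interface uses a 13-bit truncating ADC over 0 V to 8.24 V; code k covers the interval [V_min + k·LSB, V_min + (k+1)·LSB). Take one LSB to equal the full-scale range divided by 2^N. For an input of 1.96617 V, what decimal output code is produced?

1954

V_FS = 8.24 V. LSB = 8.24 V / 2^13 ≈ 1.006 mV.
V_in − V_min = 1.96617 − (0) = 1.96617 V.
Divide by LSB: 1.96617 × 8192/8.24 = 1954.7166.
Truncating gives code 1954.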